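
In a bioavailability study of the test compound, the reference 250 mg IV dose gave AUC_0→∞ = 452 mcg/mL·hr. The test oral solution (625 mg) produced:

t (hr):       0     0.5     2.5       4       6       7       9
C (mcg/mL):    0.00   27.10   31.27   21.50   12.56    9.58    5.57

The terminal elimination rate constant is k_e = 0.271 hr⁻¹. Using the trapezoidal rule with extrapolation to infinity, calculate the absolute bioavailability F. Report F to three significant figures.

Trapezoidal AUC_0→9 (oral solution):
  [0→0.5]: (0.00+27.10)/2 × 0.5 = 6.775
  [0.5→2.5]: (27.10+31.27)/2 × 2 = 58.37
  [2.5→4]: (31.27+21.50)/2 × 1.5 = 39.5775
  [4→6]: (21.50+12.56)/2 × 2 = 34.06
  [6→7]: (12.56+9.58)/2 × 1 = 11.07
  [7→9]: (9.58+5.57)/2 × 2 = 15.15
  Sum = 165.0025 mcg/mL·hr
Tail: C_last/k_e = 5.57/0.271 = 20.554
AUC_0→∞ (oral solution) = 165.0025 + 20.554 = 185.5565 mcg/mL·hr
F = (AUC_ev/D_ev)/(AUC_iv/D_iv) = (185.5565/625)/(452/250) = 0.2968904/1.808 = 0.1642

F = 0.164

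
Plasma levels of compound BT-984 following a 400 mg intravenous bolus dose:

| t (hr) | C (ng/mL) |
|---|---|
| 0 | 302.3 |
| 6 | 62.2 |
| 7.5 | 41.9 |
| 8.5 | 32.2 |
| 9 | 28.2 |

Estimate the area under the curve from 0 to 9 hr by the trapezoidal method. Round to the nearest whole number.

Trapezoidal AUC_0→9:
  [0→6]: (302.3+62.2)/2 × 6 = 1093.5
  [6→7.5]: (62.2+41.9)/2 × 1.5 = 78.075
  [7.5→8.5]: (41.9+32.2)/2 × 1 = 37.05
  [8.5→9]: (32.2+28.2)/2 × 0.5 = 15.1
  Sum = 1223.725 ng/mL·hr

AUC = 1224 ng/mL·hr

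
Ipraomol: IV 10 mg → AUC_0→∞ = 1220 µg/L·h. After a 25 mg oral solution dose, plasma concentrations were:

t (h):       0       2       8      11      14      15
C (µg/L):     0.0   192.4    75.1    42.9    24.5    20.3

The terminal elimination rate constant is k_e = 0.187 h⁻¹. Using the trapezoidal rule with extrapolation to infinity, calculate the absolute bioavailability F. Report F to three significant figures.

Trapezoidal AUC_0→15 (oral solution):
  [0→2]: (0.0+192.4)/2 × 2 = 192.4
  [2→8]: (192.4+75.1)/2 × 6 = 802.5
  [8→11]: (75.1+42.9)/2 × 3 = 177.0
  [11→14]: (42.9+24.5)/2 × 3 = 101.1
  [14→15]: (24.5+20.3)/2 × 1 = 22.4
  Sum = 1295.4 µg/L·h
Tail: C_last/k_e = 20.3/0.187 = 108.556
AUC_0→∞ (oral solution) = 1295.4 + 108.556 = 1403.956 µg/L·h
F = (AUC_ev/D_ev)/(AUC_iv/D_iv) = (1403.956/25)/(1220/10) = 56.15824/122 = 0.4603

F = 0.460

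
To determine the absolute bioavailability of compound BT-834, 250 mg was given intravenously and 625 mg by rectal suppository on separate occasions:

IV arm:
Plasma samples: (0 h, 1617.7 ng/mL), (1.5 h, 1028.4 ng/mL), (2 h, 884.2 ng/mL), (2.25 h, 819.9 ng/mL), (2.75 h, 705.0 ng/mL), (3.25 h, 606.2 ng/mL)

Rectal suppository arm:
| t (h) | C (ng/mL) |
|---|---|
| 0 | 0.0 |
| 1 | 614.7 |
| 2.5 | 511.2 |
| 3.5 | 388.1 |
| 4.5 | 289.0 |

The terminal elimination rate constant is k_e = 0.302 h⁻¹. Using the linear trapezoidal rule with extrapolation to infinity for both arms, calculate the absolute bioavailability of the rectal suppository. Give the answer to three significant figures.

Trapezoidal AUC_0→3.25 (IV):
  [0→1.5]: (1617.7+1028.4)/2 × 1.5 = 1984.575
  [1.5→2]: (1028.4+884.2)/2 × 0.5 = 478.15
  [2→2.25]: (884.2+819.9)/2 × 0.25 = 213.0125
  [2.25→2.75]: (819.9+705.0)/2 × 0.5 = 381.225
  [2.75→3.25]: (705.0+606.2)/2 × 0.5 = 327.8
  Sum = 3384.7625 ng/mL·h
IV tail: 606.2/0.302 = 2007.285; AUC_iv,0→∞ = 3384.7625 + 2007.285 = 5392.0475 ng/mL·h
Trapezoidal AUC_0→4.5 (rectal suppository):
  [0→1]: (0.0+614.7)/2 × 1 = 307.35
  [1→2.5]: (614.7+511.2)/2 × 1.5 = 844.425
  [2.5→3.5]: (511.2+388.1)/2 × 1 = 449.65
  [3.5→4.5]: (388.1+289.0)/2 × 1 = 338.55
  Sum = 1939.975 ng/mL·h
rectal suppository tail: 289.0/0.302 = 956.954; AUC_ev,0→∞ = 1939.975 + 956.954 = 2896.929 ng/mL·h
F = (AUC_ev/D_ev)/(AUC_iv/D_iv) = (2896.929/625)/(5392.0475/250) = 4.6350864/21.56819 = 0.2149

F = 0.215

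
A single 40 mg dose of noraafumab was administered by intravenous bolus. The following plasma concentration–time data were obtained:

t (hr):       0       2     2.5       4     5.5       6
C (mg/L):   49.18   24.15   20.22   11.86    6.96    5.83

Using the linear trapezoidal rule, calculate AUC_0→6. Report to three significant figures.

Trapezoidal AUC_0→6:
  [0→2]: (49.18+24.15)/2 × 2 = 73.33
  [2→2.5]: (24.15+20.22)/2 × 0.5 = 11.0925
  [2.5→4]: (20.22+11.86)/2 × 1.5 = 24.06
  [4→5.5]: (11.86+6.96)/2 × 1.5 = 14.115
  [5.5→6]: (6.96+5.83)/2 × 0.5 = 3.1975
  Sum = 125.795 mg/L·hr

AUC = 126 mg/L·hr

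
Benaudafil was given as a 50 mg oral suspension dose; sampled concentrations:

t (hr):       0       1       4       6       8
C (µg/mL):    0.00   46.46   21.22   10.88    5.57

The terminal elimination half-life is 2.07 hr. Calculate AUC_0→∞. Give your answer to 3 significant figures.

AUC = 190 µg/mL·hr

Trapezoidal AUC_0→8:
  [0→1]: (0.00+46.46)/2 × 1 = 23.23
  [1→4]: (46.46+21.22)/2 × 3 = 101.52
  [4→6]: (21.22+10.88)/2 × 2 = 32.1
  [6→8]: (10.88+5.57)/2 × 2 = 16.45
  Sum = 173.3 µg/mL·hr
k_e = ln2 / t½ = 0.693147 / 2.07 = 0.3349 hr^-1
Extrapolated tail: C_last / k_e = 5.57 / 0.3349 = 16.632
AUC_0→∞ = 173.3 + 16.632 = 189.932 µg/mL·hr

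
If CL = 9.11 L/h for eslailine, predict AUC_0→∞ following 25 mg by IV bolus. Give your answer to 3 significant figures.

AUC_0→∞ = Dose_iv / CL
        = 25 / 9.11 = 2.74424 mg/L·h

AUC = 2.74 mg/L·h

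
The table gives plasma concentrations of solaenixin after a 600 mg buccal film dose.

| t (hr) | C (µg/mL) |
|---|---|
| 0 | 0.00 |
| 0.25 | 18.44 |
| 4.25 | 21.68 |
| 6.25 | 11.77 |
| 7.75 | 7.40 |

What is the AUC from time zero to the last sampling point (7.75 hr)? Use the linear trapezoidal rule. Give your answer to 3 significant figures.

Trapezoidal AUC_0→7.75:
  [0→0.25]: (0.00+18.44)/2 × 0.25 = 2.305
  [0.25→4.25]: (18.44+21.68)/2 × 4 = 80.24
  [4.25→6.25]: (21.68+11.77)/2 × 2 = 33.45
  [6.25→7.75]: (11.77+7.40)/2 × 1.5 = 14.3775
  Sum = 130.3725 µg/mL·hr

AUC = 130 µg/mL·hr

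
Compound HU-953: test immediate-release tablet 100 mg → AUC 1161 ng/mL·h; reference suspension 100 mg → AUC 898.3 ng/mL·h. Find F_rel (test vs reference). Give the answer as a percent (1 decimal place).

F_rel = (AUC_test/D_test) / (AUC_ref/D_ref)
      = (1161/100) / (898.3/100)
      = 11.61 / 8.983 = 1.2924 = 129.24%

F_rel = 129.2%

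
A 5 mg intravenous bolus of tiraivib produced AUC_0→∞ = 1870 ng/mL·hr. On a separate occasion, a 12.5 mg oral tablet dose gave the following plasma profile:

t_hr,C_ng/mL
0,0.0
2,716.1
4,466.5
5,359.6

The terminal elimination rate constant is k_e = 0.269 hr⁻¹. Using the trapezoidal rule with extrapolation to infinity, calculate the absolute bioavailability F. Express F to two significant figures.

F = 0.78

Trapezoidal AUC_0→5 (oral tablet):
  [0→2]: (0.0+716.1)/2 × 2 = 716.1
  [2→4]: (716.1+466.5)/2 × 2 = 1182.6
  [4→5]: (466.5+359.6)/2 × 1 = 413.05
  Sum = 2311.75 ng/mL·hr
Tail: C_last/k_e = 359.6/0.269 = 1336.803
AUC_0→∞ (oral tablet) = 2311.75 + 1336.803 = 3648.553 ng/mL·hr
F = (AUC_ev/D_ev)/(AUC_iv/D_iv) = (3648.553/12.5)/(1870/5) = 291.88424/374 = 0.7804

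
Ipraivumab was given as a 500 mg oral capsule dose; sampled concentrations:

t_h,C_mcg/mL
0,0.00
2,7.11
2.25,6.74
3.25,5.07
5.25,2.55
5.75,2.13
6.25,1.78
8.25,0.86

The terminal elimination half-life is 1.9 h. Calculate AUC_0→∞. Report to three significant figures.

Trapezoidal AUC_0→8.25:
  [0→2]: (0.00+7.11)/2 × 2 = 7.11
  [2→2.25]: (7.11+6.74)/2 × 0.25 = 1.73125
  [2.25→3.25]: (6.74+5.07)/2 × 1 = 5.905
  [3.25→5.25]: (5.07+2.55)/2 × 2 = 7.62
  [5.25→5.75]: (2.55+2.13)/2 × 0.5 = 1.17
  [5.75→6.25]: (2.13+1.78)/2 × 0.5 = 0.9775
  [6.25→8.25]: (1.78+0.86)/2 × 2 = 2.64
  Sum = 27.15375 mcg/mL·h
k_e = ln2 / t½ = 0.693147 / 1.9 = 0.3648 h^-1
Extrapolated tail: C_last / k_e = 0.86 / 0.3648 = 2.357
AUC_0→∞ = 27.15375 + 2.357 = 29.51075 mcg/mL·h

AUC = 29.5 mcg/mL·h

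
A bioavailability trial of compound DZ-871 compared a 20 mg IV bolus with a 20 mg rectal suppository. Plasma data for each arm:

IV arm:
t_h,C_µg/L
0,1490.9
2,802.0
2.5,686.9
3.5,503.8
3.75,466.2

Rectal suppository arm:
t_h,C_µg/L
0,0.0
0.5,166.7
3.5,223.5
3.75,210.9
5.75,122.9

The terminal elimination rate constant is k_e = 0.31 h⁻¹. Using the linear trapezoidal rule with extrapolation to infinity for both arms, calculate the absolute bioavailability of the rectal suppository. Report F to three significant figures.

Trapezoidal AUC_0→3.75 (IV):
  [0→2]: (1490.9+802.0)/2 × 2 = 2292.9
  [2→2.5]: (802.0+686.9)/2 × 0.5 = 372.225
  [2.5→3.5]: (686.9+503.8)/2 × 1 = 595.35
  [3.5→3.75]: (503.8+466.2)/2 × 0.25 = 121.25
  Sum = 3381.725 µg/L·h
IV tail: 466.2/0.31 = 1503.871; AUC_iv,0→∞ = 3381.725 + 1503.871 = 4885.596 µg/L·h
Trapezoidal AUC_0→5.75 (rectal suppository):
  [0→0.5]: (0.0+166.7)/2 × 0.5 = 41.675
  [0.5→3.5]: (166.7+223.5)/2 × 3 = 585.3
  [3.5→3.75]: (223.5+210.9)/2 × 0.25 = 54.3
  [3.75→5.75]: (210.9+122.9)/2 × 2 = 333.8
  Sum = 1015.075 µg/L·h
rectal suppository tail: 122.9/0.31 = 396.452; AUC_ev,0→∞ = 1015.075 + 396.452 = 1411.527 µg/L·h
F = (AUC_ev/D_ev)/(AUC_iv/D_iv) = (1411.527/20)/(4885.596/20) = 70.57635/244.2798 = 0.2889

F = 0.289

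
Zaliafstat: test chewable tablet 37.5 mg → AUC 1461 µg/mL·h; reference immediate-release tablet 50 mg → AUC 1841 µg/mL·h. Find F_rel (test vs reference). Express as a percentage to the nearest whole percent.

F_rel = (AUC_test/D_test) / (AUC_ref/D_ref)
      = (1461/37.5) / (1841/50)
      = 38.96 / 36.82 = 1.0581 = 105.81%

F_rel = 106%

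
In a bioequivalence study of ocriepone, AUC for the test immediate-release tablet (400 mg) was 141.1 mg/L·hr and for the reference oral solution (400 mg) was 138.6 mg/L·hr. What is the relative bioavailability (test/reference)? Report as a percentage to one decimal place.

F_rel = (AUC_test/D_test) / (AUC_ref/D_ref)
      = (141.1/400) / (138.6/400)
      = 0.35275 / 0.3465 = 1.0180 = 101.80%

F_rel = 101.8%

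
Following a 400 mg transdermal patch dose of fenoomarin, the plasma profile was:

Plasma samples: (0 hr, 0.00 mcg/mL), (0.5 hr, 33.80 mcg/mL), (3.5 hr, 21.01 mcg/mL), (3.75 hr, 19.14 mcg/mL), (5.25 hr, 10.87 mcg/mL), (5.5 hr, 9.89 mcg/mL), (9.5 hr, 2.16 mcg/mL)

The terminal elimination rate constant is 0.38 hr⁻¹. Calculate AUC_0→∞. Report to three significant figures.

AUC = 151 mcg/mL·hr

Trapezoidal AUC_0→9.5:
  [0→0.5]: (0.00+33.80)/2 × 0.5 = 8.45
  [0.5→3.5]: (33.80+21.01)/2 × 3 = 82.215
  [3.5→3.75]: (21.01+19.14)/2 × 0.25 = 5.01875
  [3.75→5.25]: (19.14+10.87)/2 × 1.5 = 22.5075
  [5.25→5.5]: (10.87+9.89)/2 × 0.25 = 2.595
  [5.5→9.5]: (9.89+2.16)/2 × 4 = 24.1
  Sum = 144.88625 mcg/mL·hr
Extrapolated tail: C_last / k_e = 2.16 / 0.38 = 5.684
AUC_0→∞ = 144.88625 + 5.684 = 150.57025 mcg/mL·hr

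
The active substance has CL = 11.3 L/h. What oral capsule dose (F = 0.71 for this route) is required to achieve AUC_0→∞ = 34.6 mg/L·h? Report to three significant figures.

Dose = CL × AUC_0→∞ / F
     = 11.3 × 34.6 / 0.71 = 550.676 mg

Dose = 551 mg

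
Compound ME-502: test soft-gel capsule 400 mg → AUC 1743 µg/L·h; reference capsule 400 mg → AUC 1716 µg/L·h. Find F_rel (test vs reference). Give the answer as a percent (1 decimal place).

F_rel = 101.6%

F_rel = (AUC_test/D_test) / (AUC_ref/D_ref)
      = (1743/400) / (1716/400)
      = 4.3575 / 4.29 = 1.0157 = 101.57%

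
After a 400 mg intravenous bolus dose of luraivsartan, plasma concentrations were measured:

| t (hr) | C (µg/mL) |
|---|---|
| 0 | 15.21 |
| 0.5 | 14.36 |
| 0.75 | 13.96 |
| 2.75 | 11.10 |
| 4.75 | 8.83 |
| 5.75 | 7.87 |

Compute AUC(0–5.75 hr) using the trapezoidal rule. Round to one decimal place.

AUC = 64.3 µg/mL·hr

Trapezoidal AUC_0→5.75:
  [0→0.5]: (15.21+14.36)/2 × 0.5 = 7.3925
  [0.5→0.75]: (14.36+13.96)/2 × 0.25 = 3.54
  [0.75→2.75]: (13.96+11.10)/2 × 2 = 25.06
  [2.75→4.75]: (11.10+8.83)/2 × 2 = 19.93
  [4.75→5.75]: (8.83+7.87)/2 × 1 = 8.35
  Sum = 64.2725 µg/mL·hr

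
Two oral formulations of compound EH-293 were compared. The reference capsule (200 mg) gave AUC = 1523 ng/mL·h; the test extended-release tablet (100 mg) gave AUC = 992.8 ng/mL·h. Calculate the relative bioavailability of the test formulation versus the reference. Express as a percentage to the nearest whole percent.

F_rel = 130%

F_rel = (AUC_test/D_test) / (AUC_ref/D_ref)
      = (992.8/100) / (1523/200)
      = 9.928 / 7.615 = 1.3037 = 130.37%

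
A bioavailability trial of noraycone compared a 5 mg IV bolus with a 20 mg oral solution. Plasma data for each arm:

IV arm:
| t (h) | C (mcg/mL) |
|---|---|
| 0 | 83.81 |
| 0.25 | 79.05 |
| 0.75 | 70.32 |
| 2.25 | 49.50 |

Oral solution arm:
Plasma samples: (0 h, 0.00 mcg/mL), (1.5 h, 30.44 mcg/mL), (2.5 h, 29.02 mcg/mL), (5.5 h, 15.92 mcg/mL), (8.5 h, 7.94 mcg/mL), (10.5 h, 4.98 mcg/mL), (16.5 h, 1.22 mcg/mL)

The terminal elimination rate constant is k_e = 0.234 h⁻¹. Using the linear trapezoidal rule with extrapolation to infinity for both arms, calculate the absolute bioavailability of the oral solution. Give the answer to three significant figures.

F = 0.134

Trapezoidal AUC_0→2.25 (IV):
  [0→0.25]: (83.81+79.05)/2 × 0.25 = 20.3575
  [0.25→0.75]: (79.05+70.32)/2 × 0.5 = 37.3425
  [0.75→2.25]: (70.32+49.50)/2 × 1.5 = 89.865
  Sum = 147.565 mcg/mL·h
IV tail: 49.50/0.234 = 211.538; AUC_iv,0→∞ = 147.565 + 211.538 = 359.103 mcg/mL·h
Trapezoidal AUC_0→16.5 (oral solution):
  [0→1.5]: (0.00+30.44)/2 × 1.5 = 22.83
  [1.5→2.5]: (30.44+29.02)/2 × 1 = 29.73
  [2.5→5.5]: (29.02+15.92)/2 × 3 = 67.41
  [5.5→8.5]: (15.92+7.94)/2 × 3 = 35.79
  [8.5→10.5]: (7.94+4.98)/2 × 2 = 12.92
  [10.5→16.5]: (4.98+1.22)/2 × 6 = 18.6
  Sum = 187.28 mcg/mL·h
oral solution tail: 1.22/0.234 = 5.214; AUC_ev,0→∞ = 187.28 + 5.214 = 192.494 mcg/mL·h
F = (AUC_ev/D_ev)/(AUC_iv/D_iv) = (192.494/20)/(359.103/5) = 9.6247/71.8206 = 0.1340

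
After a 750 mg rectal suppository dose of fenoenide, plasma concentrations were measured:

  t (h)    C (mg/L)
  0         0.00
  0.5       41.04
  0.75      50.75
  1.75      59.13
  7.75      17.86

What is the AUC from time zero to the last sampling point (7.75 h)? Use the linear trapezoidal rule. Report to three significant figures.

AUC = 308 mg/L·h

Trapezoidal AUC_0→7.75:
  [0→0.5]: (0.00+41.04)/2 × 0.5 = 10.26
  [0.5→0.75]: (41.04+50.75)/2 × 0.25 = 11.47375
  [0.75→1.75]: (50.75+59.13)/2 × 1 = 54.94
  [1.75→7.75]: (59.13+17.86)/2 × 6 = 230.97
  Sum = 307.64375 mg/L·h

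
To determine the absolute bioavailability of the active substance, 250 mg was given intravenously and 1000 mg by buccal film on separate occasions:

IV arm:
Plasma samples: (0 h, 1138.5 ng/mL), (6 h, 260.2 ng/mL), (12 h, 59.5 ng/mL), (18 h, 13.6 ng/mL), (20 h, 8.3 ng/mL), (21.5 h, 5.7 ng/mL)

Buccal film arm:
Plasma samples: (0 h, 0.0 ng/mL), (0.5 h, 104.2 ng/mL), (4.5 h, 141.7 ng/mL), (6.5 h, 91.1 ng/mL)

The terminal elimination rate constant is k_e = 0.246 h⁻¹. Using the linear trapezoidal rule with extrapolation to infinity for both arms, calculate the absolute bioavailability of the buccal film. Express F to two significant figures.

F = 0.052

Trapezoidal AUC_0→21.5 (IV):
  [0→6]: (1138.5+260.2)/2 × 6 = 4196.1
  [6→12]: (260.2+59.5)/2 × 6 = 959.1
  [12→18]: (59.5+13.6)/2 × 6 = 219.3
  [18→20]: (13.6+8.3)/2 × 2 = 21.9
  [20→21.5]: (8.3+5.7)/2 × 1.5 = 10.5
  Sum = 5406.9 ng/mL·h
IV tail: 5.7/0.246 = 23.171; AUC_iv,0→∞ = 5406.9 + 23.171 = 5430.071 ng/mL·h
Trapezoidal AUC_0→6.5 (buccal film):
  [0→0.5]: (0.0+104.2)/2 × 0.5 = 26.05
  [0.5→4.5]: (104.2+141.7)/2 × 4 = 491.8
  [4.5→6.5]: (141.7+91.1)/2 × 2 = 232.8
  Sum = 750.65 ng/mL·h
buccal film tail: 91.1/0.246 = 370.325; AUC_ev,0→∞ = 750.65 + 370.325 = 1120.975 ng/mL·h
F = (AUC_ev/D_ev)/(AUC_iv/D_iv) = (1120.975/1000)/(5430.071/250) = 1.120975/21.720284 = 0.0516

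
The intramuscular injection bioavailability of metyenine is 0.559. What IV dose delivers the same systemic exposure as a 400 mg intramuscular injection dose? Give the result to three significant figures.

Systemic exposure from an extravascular dose = F × D_ev, so the equivalent IV dose is F × D_ev.
D_iv = F × D_ev = 0.559 × 400 = 223.6 mg

D_iv = 224 mg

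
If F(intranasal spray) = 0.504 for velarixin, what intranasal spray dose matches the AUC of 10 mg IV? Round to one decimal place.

For equal systemic exposure: F × D_ev = D_iv
D_ev = D_iv / F = 10 / 0.504 = 19.8413 mg

D_intranasal = 19.8 mg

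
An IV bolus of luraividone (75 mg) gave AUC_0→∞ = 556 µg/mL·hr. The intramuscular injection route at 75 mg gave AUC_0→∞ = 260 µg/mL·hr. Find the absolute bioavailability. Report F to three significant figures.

F = (AUC_ev / D_ev) / (AUC_iv / D_iv)
  = (260/75) / (556/75)
  = 3.46667 / 7.41333 = 0.4676

F = 0.468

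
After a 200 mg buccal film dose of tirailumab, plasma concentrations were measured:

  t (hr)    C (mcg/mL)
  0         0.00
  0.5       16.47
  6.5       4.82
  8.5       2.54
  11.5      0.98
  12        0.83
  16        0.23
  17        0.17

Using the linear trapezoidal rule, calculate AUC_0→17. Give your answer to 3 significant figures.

Trapezoidal AUC_0→17:
  [0→0.5]: (0.00+16.47)/2 × 0.5 = 4.1175
  [0.5→6.5]: (16.47+4.82)/2 × 6 = 63.87
  [6.5→8.5]: (4.82+2.54)/2 × 2 = 7.36
  [8.5→11.5]: (2.54+0.98)/2 × 3 = 5.28
  [11.5→12]: (0.98+0.83)/2 × 0.5 = 0.4525
  [12→16]: (0.83+0.23)/2 × 4 = 2.12
  [16→17]: (0.23+0.17)/2 × 1 = 0.2
  Sum = 83.4 mcg/mL·hr

AUC = 83.4 mcg/mL·hr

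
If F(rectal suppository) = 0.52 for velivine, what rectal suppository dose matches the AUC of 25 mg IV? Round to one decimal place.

D_rectal = 48.1 mg

For equal systemic exposure: F × D_ev = D_iv
D_ev = D_iv / F = 25 / 0.52 = 48.0769 mg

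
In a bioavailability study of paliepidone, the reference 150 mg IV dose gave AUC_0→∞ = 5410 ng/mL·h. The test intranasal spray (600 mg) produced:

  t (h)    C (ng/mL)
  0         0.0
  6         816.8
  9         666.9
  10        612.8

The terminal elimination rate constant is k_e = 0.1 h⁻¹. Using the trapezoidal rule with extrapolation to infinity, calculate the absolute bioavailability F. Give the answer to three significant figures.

Trapezoidal AUC_0→10 (intranasal spray):
  [0→6]: (0.0+816.8)/2 × 6 = 2450.4
  [6→9]: (816.8+666.9)/2 × 3 = 2225.55
  [9→10]: (666.9+612.8)/2 × 1 = 639.85
  Sum = 5315.8 ng/mL·h
Tail: C_last/k_e = 612.8/0.1 = 6128.000
AUC_0→∞ (intranasal spray) = 5315.8 + 6128.000 = 11443.8 ng/mL·h
F = (AUC_ev/D_ev)/(AUC_iv/D_iv) = (11443.8/600)/(5410/150) = 19.073/36.0667 = 0.5288

F = 0.529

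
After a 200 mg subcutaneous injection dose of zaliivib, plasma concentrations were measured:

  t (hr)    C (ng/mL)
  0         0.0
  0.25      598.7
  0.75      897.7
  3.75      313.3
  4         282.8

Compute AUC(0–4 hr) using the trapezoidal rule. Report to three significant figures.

Trapezoidal AUC_0→4:
  [0→0.25]: (0.0+598.7)/2 × 0.25 = 74.8375
  [0.25→0.75]: (598.7+897.7)/2 × 0.5 = 374.1
  [0.75→3.75]: (897.7+313.3)/2 × 3 = 1816.5
  [3.75→4]: (313.3+282.8)/2 × 0.25 = 74.5125
  Sum = 2339.95 ng/mL·hr

AUC = 2340 ng/mL·hr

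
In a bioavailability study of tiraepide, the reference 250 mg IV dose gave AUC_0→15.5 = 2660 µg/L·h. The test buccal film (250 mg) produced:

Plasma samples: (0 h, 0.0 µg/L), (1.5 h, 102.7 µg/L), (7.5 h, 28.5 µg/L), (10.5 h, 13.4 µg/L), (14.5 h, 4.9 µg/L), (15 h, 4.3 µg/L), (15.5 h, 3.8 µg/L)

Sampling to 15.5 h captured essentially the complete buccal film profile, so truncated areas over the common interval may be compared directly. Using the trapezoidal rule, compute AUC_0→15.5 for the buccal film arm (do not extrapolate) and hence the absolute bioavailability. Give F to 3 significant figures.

F = 0.216

Trapezoidal AUC_0→15.5 (buccal film):
  [0→1.5]: (0.0+102.7)/2 × 1.5 = 77.025
  [1.5→7.5]: (102.7+28.5)/2 × 6 = 393.6
  [7.5→10.5]: (28.5+13.4)/2 × 3 = 62.85
  [10.5→14.5]: (13.4+4.9)/2 × 4 = 36.6
  [14.5→15]: (4.9+4.3)/2 × 0.5 = 2.3
  [15→15.5]: (4.3+3.8)/2 × 0.5 = 2.025
  Sum = 574.4 µg/L·h
F = (AUC_ev/D_ev)/(AUC_iv/D_iv) = (574.4/250)/(2660/250) = 2.2976/10.64 = 0.2159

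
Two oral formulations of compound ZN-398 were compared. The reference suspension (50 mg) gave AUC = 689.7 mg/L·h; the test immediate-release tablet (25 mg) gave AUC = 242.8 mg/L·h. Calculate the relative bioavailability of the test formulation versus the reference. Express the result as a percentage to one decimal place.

F_rel = 70.4%

F_rel = (AUC_test/D_test) / (AUC_ref/D_ref)
      = (242.8/25) / (689.7/50)
      = 9.712 / 13.794 = 0.7041 = 70.41%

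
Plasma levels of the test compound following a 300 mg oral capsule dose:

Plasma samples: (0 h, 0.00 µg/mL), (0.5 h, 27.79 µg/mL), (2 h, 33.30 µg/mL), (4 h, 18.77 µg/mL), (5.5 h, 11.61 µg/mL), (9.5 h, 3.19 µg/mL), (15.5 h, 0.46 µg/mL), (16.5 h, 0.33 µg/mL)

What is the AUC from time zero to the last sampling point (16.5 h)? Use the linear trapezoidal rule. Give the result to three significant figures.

AUC = 169 µg/mL·h

Trapezoidal AUC_0→16.5:
  [0→0.5]: (0.00+27.79)/2 × 0.5 = 6.9475
  [0.5→2]: (27.79+33.30)/2 × 1.5 = 45.8175
  [2→4]: (33.30+18.77)/2 × 2 = 52.07
  [4→5.5]: (18.77+11.61)/2 × 1.5 = 22.785
  [5.5→9.5]: (11.61+3.19)/2 × 4 = 29.6
  [9.5→15.5]: (3.19+0.46)/2 × 6 = 10.95
  [15.5→16.5]: (0.46+0.33)/2 × 1 = 0.395
  Sum = 168.565 µg/mL·h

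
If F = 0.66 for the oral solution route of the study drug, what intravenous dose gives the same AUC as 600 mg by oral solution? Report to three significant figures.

Systemic exposure from an extravascular dose = F × D_ev, so the equivalent IV dose is F × D_ev.
D_iv = F × D_ev = 0.66 × 600 = 396 mg

D_iv = 396 mg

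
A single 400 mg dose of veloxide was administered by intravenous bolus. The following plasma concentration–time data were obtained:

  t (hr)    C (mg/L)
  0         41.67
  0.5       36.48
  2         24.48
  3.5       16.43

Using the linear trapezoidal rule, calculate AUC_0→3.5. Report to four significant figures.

Trapezoidal AUC_0→3.5:
  [0→0.5]: (41.67+36.48)/2 × 0.5 = 19.5375
  [0.5→2]: (36.48+24.48)/2 × 1.5 = 45.72
  [2→3.5]: (24.48+16.43)/2 × 1.5 = 30.6825
  Sum = 95.94 mg/L·hr

AUC = 95.94 mg/L·hr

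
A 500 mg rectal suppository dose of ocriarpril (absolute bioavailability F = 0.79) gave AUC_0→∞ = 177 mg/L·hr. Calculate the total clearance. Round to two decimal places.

CL = F × Dose / AUC_0→∞
   = 0.79 × 500 / 177 = 2.23164 L/hr

CL = 2.23 L/hr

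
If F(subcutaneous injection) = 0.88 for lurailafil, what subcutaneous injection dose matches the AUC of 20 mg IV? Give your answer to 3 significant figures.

D_subcutaneous = 22.7 mg

For equal systemic exposure: F × D_ev = D_iv
D_ev = D_iv / F = 20 / 0.88 = 22.7273 mg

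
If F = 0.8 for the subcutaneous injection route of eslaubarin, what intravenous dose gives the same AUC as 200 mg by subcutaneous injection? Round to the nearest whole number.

Systemic exposure from an extravascular dose = F × D_ev, so the equivalent IV dose is F × D_ev.
D_iv = F × D_ev = 0.8 × 200 = 160 mg

D_iv = 160 mg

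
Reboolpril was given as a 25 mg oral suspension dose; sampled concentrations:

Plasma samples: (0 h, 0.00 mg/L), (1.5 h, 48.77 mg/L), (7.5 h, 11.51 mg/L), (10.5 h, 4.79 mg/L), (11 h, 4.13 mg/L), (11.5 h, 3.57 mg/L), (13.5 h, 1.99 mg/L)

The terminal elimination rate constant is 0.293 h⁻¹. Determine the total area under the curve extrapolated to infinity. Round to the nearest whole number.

Trapezoidal AUC_0→13.5:
  [0→1.5]: (0.00+48.77)/2 × 1.5 = 36.5775
  [1.5→7.5]: (48.77+11.51)/2 × 6 = 180.84
  [7.5→10.5]: (11.51+4.79)/2 × 3 = 24.45
  [10.5→11]: (4.79+4.13)/2 × 0.5 = 2.23
  [11→11.5]: (4.13+3.57)/2 × 0.5 = 1.925
  [11.5→13.5]: (3.57+1.99)/2 × 2 = 5.56
  Sum = 251.5825 mg/L·h
Extrapolated tail: C_last / k_e = 1.99 / 0.293 = 6.792
AUC_0→∞ = 251.5825 + 6.792 = 258.3745 mg/L·h

AUC = 258 mg/L·h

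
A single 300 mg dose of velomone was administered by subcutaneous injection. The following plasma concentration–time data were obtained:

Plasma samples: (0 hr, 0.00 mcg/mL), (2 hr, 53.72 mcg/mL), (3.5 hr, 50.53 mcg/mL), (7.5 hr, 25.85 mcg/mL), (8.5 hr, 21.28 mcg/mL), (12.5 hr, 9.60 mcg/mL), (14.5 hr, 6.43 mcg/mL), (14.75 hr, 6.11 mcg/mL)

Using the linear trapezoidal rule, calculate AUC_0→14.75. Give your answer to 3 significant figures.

Trapezoidal AUC_0→14.75:
  [0→2]: (0.00+53.72)/2 × 2 = 53.72
  [2→3.5]: (53.72+50.53)/2 × 1.5 = 78.1875
  [3.5→7.5]: (50.53+25.85)/2 × 4 = 152.76
  [7.5→8.5]: (25.85+21.28)/2 × 1 = 23.565
  [8.5→12.5]: (21.28+9.60)/2 × 4 = 61.76
  [12.5→14.5]: (9.60+6.43)/2 × 2 = 16.03
  [14.5→14.75]: (6.43+6.11)/2 × 0.25 = 1.5675
  Sum = 387.59 mcg/mL·hr

AUC = 388 mcg/mL·hr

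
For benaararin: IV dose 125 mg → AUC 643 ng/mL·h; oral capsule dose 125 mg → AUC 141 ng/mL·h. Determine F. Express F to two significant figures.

F = 0.22

F = (AUC_ev / D_ev) / (AUC_iv / D_iv)
  = (141/125) / (643/125)
  = 1.128 / 5.144 = 0.2193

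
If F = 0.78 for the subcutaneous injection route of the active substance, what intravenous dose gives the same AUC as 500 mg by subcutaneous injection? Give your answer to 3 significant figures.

Systemic exposure from an extravascular dose = F × D_ev, so the equivalent IV dose is F × D_ev.
D_iv = F × D_ev = 0.78 × 500 = 390 mg

D_iv = 390 mg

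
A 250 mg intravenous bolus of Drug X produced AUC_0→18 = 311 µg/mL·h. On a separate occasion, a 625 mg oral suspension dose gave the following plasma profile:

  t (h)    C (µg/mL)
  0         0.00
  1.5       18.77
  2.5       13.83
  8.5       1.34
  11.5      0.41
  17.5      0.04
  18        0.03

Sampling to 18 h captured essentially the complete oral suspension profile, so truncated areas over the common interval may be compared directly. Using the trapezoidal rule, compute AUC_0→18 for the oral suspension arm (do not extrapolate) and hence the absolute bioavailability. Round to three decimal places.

F = 0.103

Trapezoidal AUC_0→18 (oral suspension):
  [0→1.5]: (0.00+18.77)/2 × 1.5 = 14.0775
  [1.5→2.5]: (18.77+13.83)/2 × 1 = 16.3
  [2.5→8.5]: (13.83+1.34)/2 × 6 = 45.51
  [8.5→11.5]: (1.34+0.41)/2 × 3 = 2.625
  [11.5→17.5]: (0.41+0.04)/2 × 6 = 1.35
  [17.5→18]: (0.04+0.03)/2 × 0.5 = 0.0175
  Sum = 79.88 µg/mL·h
F = (AUC_ev/D_ev)/(AUC_iv/D_iv) = (79.88/625)/(311/250) = 0.127808/1.244 = 0.1027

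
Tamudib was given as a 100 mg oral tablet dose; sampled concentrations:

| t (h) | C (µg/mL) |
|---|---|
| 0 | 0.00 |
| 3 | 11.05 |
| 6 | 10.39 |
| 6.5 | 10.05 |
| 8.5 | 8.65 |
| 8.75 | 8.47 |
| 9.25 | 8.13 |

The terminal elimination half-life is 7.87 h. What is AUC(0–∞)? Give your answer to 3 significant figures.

Trapezoidal AUC_0→9.25:
  [0→3]: (0.00+11.05)/2 × 3 = 16.575
  [3→6]: (11.05+10.39)/2 × 3 = 32.16
  [6→6.5]: (10.39+10.05)/2 × 0.5 = 5.11
  [6.5→8.5]: (10.05+8.65)/2 × 2 = 18.7
  [8.5→8.75]: (8.65+8.47)/2 × 0.25 = 2.14
  [8.75→9.25]: (8.47+8.13)/2 × 0.5 = 4.15
  Sum = 78.835 µg/mL·h
k_e = ln2 / t½ = 0.693147 / 7.87 = 0.0881 h^-1
Extrapolated tail: C_last / k_e = 8.13 / 0.0881 = 92.281
AUC_0→∞ = 78.835 + 92.281 = 171.116 µg/mL·h

AUC = 171 µg/mL·h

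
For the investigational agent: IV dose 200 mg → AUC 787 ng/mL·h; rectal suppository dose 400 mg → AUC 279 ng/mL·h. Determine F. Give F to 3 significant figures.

F = 0.177

F = (AUC_ev / D_ev) / (AUC_iv / D_iv)
  = (279/400) / (787/200)
  = 0.6975 / 3.935 = 0.1773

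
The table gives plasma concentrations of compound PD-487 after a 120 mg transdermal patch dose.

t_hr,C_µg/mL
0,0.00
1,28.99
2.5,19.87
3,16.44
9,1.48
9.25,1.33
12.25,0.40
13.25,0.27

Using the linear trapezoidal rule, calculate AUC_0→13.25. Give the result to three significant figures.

AUC = 117 µg/mL·hr

Trapezoidal AUC_0→13.25:
  [0→1]: (0.00+28.99)/2 × 1 = 14.495
  [1→2.5]: (28.99+19.87)/2 × 1.5 = 36.645
  [2.5→3]: (19.87+16.44)/2 × 0.5 = 9.0775
  [3→9]: (16.44+1.48)/2 × 6 = 53.76
  [9→9.25]: (1.48+1.33)/2 × 0.25 = 0.35125
  [9.25→12.25]: (1.33+0.40)/2 × 3 = 2.595
  [12.25→13.25]: (0.40+0.27)/2 × 1 = 0.335
  Sum = 117.25875 µg/mL·hr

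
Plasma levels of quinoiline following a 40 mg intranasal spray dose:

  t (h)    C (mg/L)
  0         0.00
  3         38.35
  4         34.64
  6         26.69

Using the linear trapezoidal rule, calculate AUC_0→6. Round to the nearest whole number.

AUC = 155 mg/L·h

Trapezoidal AUC_0→6:
  [0→3]: (0.00+38.35)/2 × 3 = 57.525
  [3→4]: (38.35+34.64)/2 × 1 = 36.495
  [4→6]: (34.64+26.69)/2 × 2 = 61.33
  Sum = 155.35 mg/L·h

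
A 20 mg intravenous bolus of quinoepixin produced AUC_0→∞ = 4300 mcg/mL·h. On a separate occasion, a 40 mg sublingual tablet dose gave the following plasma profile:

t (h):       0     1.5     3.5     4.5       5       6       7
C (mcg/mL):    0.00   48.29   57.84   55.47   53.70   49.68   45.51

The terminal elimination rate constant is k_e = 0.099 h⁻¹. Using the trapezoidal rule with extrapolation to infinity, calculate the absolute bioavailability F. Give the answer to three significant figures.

Trapezoidal AUC_0→7 (sublingual tablet):
  [0→1.5]: (0.00+48.29)/2 × 1.5 = 36.2175
  [1.5→3.5]: (48.29+57.84)/2 × 2 = 106.13
  [3.5→4.5]: (57.84+55.47)/2 × 1 = 56.655
  [4.5→5]: (55.47+53.70)/2 × 0.5 = 27.2925
  [5→6]: (53.70+49.68)/2 × 1 = 51.69
  [6→7]: (49.68+45.51)/2 × 1 = 47.595
  Sum = 325.58 mcg/mL·h
Tail: C_last/k_e = 45.51/0.099 = 459.697
AUC_0→∞ (sublingual tablet) = 325.58 + 459.697 = 785.277 mcg/mL·h
F = (AUC_ev/D_ev)/(AUC_iv/D_iv) = (785.277/40)/(4300/20) = 19.631925/215 = 0.0913

F = 0.0913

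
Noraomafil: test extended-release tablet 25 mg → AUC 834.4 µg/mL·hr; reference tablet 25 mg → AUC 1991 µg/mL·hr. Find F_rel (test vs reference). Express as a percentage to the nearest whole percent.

F_rel = (AUC_test/D_test) / (AUC_ref/D_ref)
      = (834.4/25) / (1991/25)
      = 33.376 / 79.64 = 0.4191 = 41.91%

F_rel = 42%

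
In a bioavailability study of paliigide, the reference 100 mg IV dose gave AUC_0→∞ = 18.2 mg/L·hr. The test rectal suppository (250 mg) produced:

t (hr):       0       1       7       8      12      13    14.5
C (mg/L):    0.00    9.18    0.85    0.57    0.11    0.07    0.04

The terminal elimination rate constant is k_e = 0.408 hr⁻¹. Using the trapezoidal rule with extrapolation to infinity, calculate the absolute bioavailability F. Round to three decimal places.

F = 0.814

Trapezoidal AUC_0→14.5 (rectal suppository):
  [0→1]: (0.00+9.18)/2 × 1 = 4.59
  [1→7]: (9.18+0.85)/2 × 6 = 30.09
  [7→8]: (0.85+0.57)/2 × 1 = 0.71
  [8→12]: (0.57+0.11)/2 × 4 = 1.36
  [12→13]: (0.11+0.07)/2 × 1 = 0.09
  [13→14.5]: (0.07+0.04)/2 × 1.5 = 0.0825
  Sum = 36.9225 mg/L·hr
Tail: C_last/k_e = 0.04/0.408 = 0.098
AUC_0→∞ (rectal suppository) = 36.9225 + 0.098 = 37.0205 mg/L·hr
F = (AUC_ev/D_ev)/(AUC_iv/D_iv) = (37.0205/250)/(18.2/100) = 0.148082/0.182 = 0.8136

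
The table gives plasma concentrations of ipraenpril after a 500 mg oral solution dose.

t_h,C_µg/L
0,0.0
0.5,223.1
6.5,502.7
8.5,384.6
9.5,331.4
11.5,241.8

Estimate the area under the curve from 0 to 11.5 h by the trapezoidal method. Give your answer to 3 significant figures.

AUC = 4050 µg/L·h

Trapezoidal AUC_0→11.5:
  [0→0.5]: (0.0+223.1)/2 × 0.5 = 55.775
  [0.5→6.5]: (223.1+502.7)/2 × 6 = 2177.4
  [6.5→8.5]: (502.7+384.6)/2 × 2 = 887.3
  [8.5→9.5]: (384.6+331.4)/2 × 1 = 358.0
  [9.5→11.5]: (331.4+241.8)/2 × 2 = 573.2
  Sum = 4051.675 µg/L·h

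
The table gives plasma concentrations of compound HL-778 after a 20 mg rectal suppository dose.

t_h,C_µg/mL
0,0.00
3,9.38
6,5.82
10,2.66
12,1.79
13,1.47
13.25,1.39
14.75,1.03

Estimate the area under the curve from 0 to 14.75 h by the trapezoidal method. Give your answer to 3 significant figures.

Trapezoidal AUC_0→14.75:
  [0→3]: (0.00+9.38)/2 × 3 = 14.07
  [3→6]: (9.38+5.82)/2 × 3 = 22.8
  [6→10]: (5.82+2.66)/2 × 4 = 16.96
  [10→12]: (2.66+1.79)/2 × 2 = 4.45
  [12→13]: (1.79+1.47)/2 × 1 = 1.63
  [13→13.25]: (1.47+1.39)/2 × 0.25 = 0.3575
  [13.25→14.75]: (1.39+1.03)/2 × 1.5 = 1.815
  Sum = 62.0825 µg/mL·h

AUC = 62.1 µg/mL·h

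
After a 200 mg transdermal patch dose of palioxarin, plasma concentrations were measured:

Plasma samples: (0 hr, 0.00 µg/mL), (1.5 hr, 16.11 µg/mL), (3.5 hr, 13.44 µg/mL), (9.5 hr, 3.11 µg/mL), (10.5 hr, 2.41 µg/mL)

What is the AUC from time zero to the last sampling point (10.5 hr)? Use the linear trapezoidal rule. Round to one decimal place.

AUC = 94.0 µg/mL·hr

Trapezoidal AUC_0→10.5:
  [0→1.5]: (0.00+16.11)/2 × 1.5 = 12.0825
  [1.5→3.5]: (16.11+13.44)/2 × 2 = 29.55
  [3.5→9.5]: (13.44+3.11)/2 × 6 = 49.65
  [9.5→10.5]: (3.11+2.41)/2 × 1 = 2.76
  Sum = 94.0425 µg/mL·hr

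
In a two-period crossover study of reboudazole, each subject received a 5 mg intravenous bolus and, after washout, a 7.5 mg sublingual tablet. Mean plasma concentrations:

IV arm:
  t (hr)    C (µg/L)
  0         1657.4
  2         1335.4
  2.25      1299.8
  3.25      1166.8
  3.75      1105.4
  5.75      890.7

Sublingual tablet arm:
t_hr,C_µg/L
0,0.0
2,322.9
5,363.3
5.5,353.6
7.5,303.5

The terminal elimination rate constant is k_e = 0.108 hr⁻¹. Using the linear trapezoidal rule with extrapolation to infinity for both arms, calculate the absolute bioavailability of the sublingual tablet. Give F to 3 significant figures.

Trapezoidal AUC_0→5.75 (IV):
  [0→2]: (1657.4+1335.4)/2 × 2 = 2992.8
  [2→2.25]: (1335.4+1299.8)/2 × 0.25 = 329.4
  [2.25→3.25]: (1299.8+1166.8)/2 × 1 = 1233.3
  [3.25→3.75]: (1166.8+1105.4)/2 × 0.5 = 568.05
  [3.75→5.75]: (1105.4+890.7)/2 × 2 = 1996.1
  Sum = 7119.65 µg/L·hr
IV tail: 890.7/0.108 = 8247.222; AUC_iv,0→∞ = 7119.65 + 8247.222 = 15366.872 µg/L·hr
Trapezoidal AUC_0→7.5 (sublingual tablet):
  [0→2]: (0.0+322.9)/2 × 2 = 322.9
  [2→5]: (322.9+363.3)/2 × 3 = 1029.3
  [5→5.5]: (363.3+353.6)/2 × 0.5 = 179.225
  [5.5→7.5]: (353.6+303.5)/2 × 2 = 657.1
  Sum = 2188.525 µg/L·hr
sublingual tablet tail: 303.5/0.108 = 2810.185; AUC_ev,0→∞ = 2188.525 + 2810.185 = 4998.71 µg/L·hr
F = (AUC_ev/D_ev)/(AUC_iv/D_iv) = (4998.71/7.5)/(15366.872/5) = 666.495/3073.3744 = 0.2169

F = 0.217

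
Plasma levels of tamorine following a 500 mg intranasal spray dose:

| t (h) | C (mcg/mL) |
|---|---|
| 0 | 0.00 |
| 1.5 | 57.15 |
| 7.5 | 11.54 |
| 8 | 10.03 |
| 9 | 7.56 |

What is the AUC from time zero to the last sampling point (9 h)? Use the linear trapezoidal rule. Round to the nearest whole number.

Trapezoidal AUC_0→9:
  [0→1.5]: (0.00+57.15)/2 × 1.5 = 42.8625
  [1.5→7.5]: (57.15+11.54)/2 × 6 = 206.07
  [7.5→8]: (11.54+10.03)/2 × 0.5 = 5.3925
  [8→9]: (10.03+7.56)/2 × 1 = 8.795
  Sum = 263.12 mcg/mL·h

AUC = 263 mcg/mL·h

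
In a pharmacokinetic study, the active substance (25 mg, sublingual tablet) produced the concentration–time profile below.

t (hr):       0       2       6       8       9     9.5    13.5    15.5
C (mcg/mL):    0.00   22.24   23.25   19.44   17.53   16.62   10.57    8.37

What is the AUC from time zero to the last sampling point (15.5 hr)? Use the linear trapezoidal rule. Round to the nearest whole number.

Trapezoidal AUC_0→15.5:
  [0→2]: (0.00+22.24)/2 × 2 = 22.24
  [2→6]: (22.24+23.25)/2 × 4 = 90.98
  [6→8]: (23.25+19.44)/2 × 2 = 42.69
  [8→9]: (19.44+17.53)/2 × 1 = 18.485
  [9→9.5]: (17.53+16.62)/2 × 0.5 = 8.5375
  [9.5→13.5]: (16.62+10.57)/2 × 4 = 54.38
  [13.5→15.5]: (10.57+8.37)/2 × 2 = 18.94
  Sum = 256.2525 mcg/mL·hr

AUC = 256 mcg/mL·hr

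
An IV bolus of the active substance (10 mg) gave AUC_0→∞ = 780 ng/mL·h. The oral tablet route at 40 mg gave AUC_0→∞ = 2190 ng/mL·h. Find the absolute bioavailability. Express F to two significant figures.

F = (AUC_ev / D_ev) / (AUC_iv / D_iv)
  = (2190/40) / (780/10)
  = 54.75 / 78 = 0.7019

F = 0.70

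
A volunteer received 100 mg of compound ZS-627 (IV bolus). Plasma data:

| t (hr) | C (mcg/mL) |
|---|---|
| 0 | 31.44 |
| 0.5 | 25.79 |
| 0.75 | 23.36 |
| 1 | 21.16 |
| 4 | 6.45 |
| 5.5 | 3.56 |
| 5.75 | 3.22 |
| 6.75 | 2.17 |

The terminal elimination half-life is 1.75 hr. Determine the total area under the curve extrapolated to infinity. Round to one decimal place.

Trapezoidal AUC_0→6.75:
  [0→0.5]: (31.44+25.79)/2 × 0.5 = 14.3075
  [0.5→0.75]: (25.79+23.36)/2 × 0.25 = 6.14375
  [0.75→1]: (23.36+21.16)/2 × 0.25 = 5.565
  [1→4]: (21.16+6.45)/2 × 3 = 41.415
  [4→5.5]: (6.45+3.56)/2 × 1.5 = 7.5075
  [5.5→5.75]: (3.56+3.22)/2 × 0.25 = 0.8475
  [5.75→6.75]: (3.22+2.17)/2 × 1 = 2.695
  Sum = 78.48125 mcg/mL·hr
k_e = ln2 / t½ = 0.693147 / 1.75 = 0.3961 hr^-1
Extrapolated tail: C_last / k_e = 2.17 / 0.3961 = 5.478
AUC_0→∞ = 78.48125 + 5.478 = 83.95925 mcg/mL·hr

AUC = 84.0 mcg/mL·hr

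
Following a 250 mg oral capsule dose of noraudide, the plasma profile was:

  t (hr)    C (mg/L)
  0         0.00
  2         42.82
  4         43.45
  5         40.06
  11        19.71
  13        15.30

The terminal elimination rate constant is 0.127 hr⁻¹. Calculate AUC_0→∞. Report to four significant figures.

Trapezoidal AUC_0→13:
  [0→2]: (0.00+42.82)/2 × 2 = 42.82
  [2→4]: (42.82+43.45)/2 × 2 = 86.27
  [4→5]: (43.45+40.06)/2 × 1 = 41.755
  [5→11]: (40.06+19.71)/2 × 6 = 179.31
  [11→13]: (19.71+15.30)/2 × 2 = 35.01
  Sum = 385.165 mg/L·hr
Extrapolated tail: C_last / k_e = 15.30 / 0.127 = 120.472
AUC_0→∞ = 385.165 + 120.472 = 505.637 mg/L·hr

AUC = 505.6 mg/L·hr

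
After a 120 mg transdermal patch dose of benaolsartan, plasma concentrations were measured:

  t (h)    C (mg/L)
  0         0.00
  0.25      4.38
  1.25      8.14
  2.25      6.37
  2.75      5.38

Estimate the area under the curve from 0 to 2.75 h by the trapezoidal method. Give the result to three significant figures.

AUC = 17.0 mg/L·h

Trapezoidal AUC_0→2.75:
  [0→0.25]: (0.00+4.38)/2 × 0.25 = 0.5475
  [0.25→1.25]: (4.38+8.14)/2 × 1 = 6.26
  [1.25→2.25]: (8.14+6.37)/2 × 1 = 7.255
  [2.25→2.75]: (6.37+5.38)/2 × 0.5 = 2.9375
  Sum = 17.0 mg/L·h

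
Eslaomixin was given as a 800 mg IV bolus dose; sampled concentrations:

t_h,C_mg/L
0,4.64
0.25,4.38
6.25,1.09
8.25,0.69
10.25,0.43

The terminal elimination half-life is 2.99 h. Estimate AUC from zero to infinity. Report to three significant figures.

AUC = 22.3 mg/L·h

Trapezoidal AUC_0→10.25:
  [0→0.25]: (4.64+4.38)/2 × 0.25 = 1.1275
  [0.25→6.25]: (4.38+1.09)/2 × 6 = 16.41
  [6.25→8.25]: (1.09+0.69)/2 × 2 = 1.78
  [8.25→10.25]: (0.69+0.43)/2 × 2 = 1.12
  Sum = 20.4375 mg/L·h
k_e = ln2 / t½ = 0.693147 / 2.99 = 0.2318 h^-1
Extrapolated tail: C_last / k_e = 0.43 / 0.2318 = 1.855
AUC_0→∞ = 20.4375 + 1.855 = 22.2925 mg/L·h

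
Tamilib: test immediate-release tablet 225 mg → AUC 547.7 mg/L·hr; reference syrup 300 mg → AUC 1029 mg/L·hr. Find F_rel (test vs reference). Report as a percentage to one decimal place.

F_rel = (AUC_test/D_test) / (AUC_ref/D_ref)
      = (547.7/225) / (1029/300)
      = 2.43422 / 3.43 = 0.7097 = 70.97%

F_rel = 71.0%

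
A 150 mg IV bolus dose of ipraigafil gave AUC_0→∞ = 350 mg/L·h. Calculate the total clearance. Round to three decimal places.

CL = Dose_iv / AUC_0→∞
   = 150 / 350 = 0.428571 L/h

CL = 0.429 L/h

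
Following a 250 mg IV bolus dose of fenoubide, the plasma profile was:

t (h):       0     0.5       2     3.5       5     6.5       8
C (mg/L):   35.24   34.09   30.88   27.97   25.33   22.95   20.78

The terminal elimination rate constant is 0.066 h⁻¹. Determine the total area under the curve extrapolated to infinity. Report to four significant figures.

AUC = 534.0 mg/L·h

Trapezoidal AUC_0→8:
  [0→0.5]: (35.24+34.09)/2 × 0.5 = 17.3325
  [0.5→2]: (34.09+30.88)/2 × 1.5 = 48.7275
  [2→3.5]: (30.88+27.97)/2 × 1.5 = 44.1375
  [3.5→5]: (27.97+25.33)/2 × 1.5 = 39.975
  [5→6.5]: (25.33+22.95)/2 × 1.5 = 36.21
  [6.5→8]: (22.95+20.78)/2 × 1.5 = 32.7975
  Sum = 219.18 mg/L·h
Extrapolated tail: C_last / k_e = 20.78 / 0.066 = 314.848
AUC_0→∞ = 219.18 + 314.848 = 534.028 mg/L·h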